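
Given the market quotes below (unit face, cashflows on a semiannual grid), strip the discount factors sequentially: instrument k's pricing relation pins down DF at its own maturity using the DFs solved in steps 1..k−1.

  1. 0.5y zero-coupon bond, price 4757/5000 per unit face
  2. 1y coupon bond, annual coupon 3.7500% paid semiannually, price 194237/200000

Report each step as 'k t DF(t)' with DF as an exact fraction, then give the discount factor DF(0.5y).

1 1/2 4757/5000
2 1 4679/5000
DF(0.5y) = 4757/5000 ≈ 0.951400

step 1 [0.5y] zero: DF = P = 4757/5000 ≈ 0.951400
step 2 [1y] bond c/2=3/160: DF=(194237/200000 − 3/160·(0.951400))/(1+3/160) = 4679/5000 ≈ 0.935800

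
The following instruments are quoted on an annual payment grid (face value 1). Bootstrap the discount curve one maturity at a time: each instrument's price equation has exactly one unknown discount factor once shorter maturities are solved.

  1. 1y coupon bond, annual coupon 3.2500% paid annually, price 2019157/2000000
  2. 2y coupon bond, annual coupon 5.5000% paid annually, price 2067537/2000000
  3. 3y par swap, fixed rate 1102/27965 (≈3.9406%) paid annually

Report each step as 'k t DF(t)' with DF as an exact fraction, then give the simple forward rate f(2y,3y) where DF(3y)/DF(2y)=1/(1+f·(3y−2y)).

step 1 [1y] bond c/1=13/400: DF=(2019157/2000000 − 13/400·(0))/(1+13/400) = 4889/5000 ≈ 0.977800
step 2 [2y] bond c/1=11/200: DF=(2067537/2000000 − 11/200·(0.977800))/(1+11/200) = 9289/10000 ≈ 0.928900
step 3 [3y] swap r/1=1102/27965: DF=(1 − 1102/27965·(0.977800+0.928900))/(1+1102/27965) = 4449/5000 ≈ 0.889800

1 1 4889/5000
2 2 9289/10000
3 3 4449/5000
f(2y,3y) = ((9289/10000)/(4449/5000) − 1)/(1) = 391/8898 ≈ 4.3942%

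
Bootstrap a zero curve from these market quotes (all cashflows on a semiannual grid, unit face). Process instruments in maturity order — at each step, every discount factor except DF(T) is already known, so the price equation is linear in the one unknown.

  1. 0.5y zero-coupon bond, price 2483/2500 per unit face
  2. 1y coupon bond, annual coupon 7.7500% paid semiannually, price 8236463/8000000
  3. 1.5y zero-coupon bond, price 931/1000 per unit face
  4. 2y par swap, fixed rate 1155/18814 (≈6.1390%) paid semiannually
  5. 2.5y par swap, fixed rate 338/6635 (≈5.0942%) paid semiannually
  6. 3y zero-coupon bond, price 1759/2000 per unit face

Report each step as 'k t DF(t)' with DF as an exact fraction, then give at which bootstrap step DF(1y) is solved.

1 1/2 2483/2500
2 1 9541/10000
3 3/2 931/1000
4 2 1769/2000
5 5/2 8817/10000
6 3 1759/2000
DF(1y) is solved at step 2

step 1 [0.5y] zero: DF = P = 2483/2500 ≈ 0.993200
step 2 [1y] bond c/2=31/800: DF=(8236463/8000000 − 31/800·(0.993200))/(1+31/800) = 9541/10000 ≈ 0.954100
step 3 [1.5y] zero: DF = P = 931/1000 ≈ 0.931000
step 4 [2y] swap r/2=1155/37628: DF=(1 − 1155/37628·(0.993200+0.954100+0.931000))/(1+1155/37628) = 1769/2000 ≈ 0.884500
step 5 [2.5y] swap r/2=169/6635: DF=(1 − 169/6635·(0.993200+0.954100+0.931000+0.884500))/(1+169/6635) = 8817/10000 ≈ 0.881700
step 6 [3y] zero: DF = P = 1759/2000 ≈ 0.879500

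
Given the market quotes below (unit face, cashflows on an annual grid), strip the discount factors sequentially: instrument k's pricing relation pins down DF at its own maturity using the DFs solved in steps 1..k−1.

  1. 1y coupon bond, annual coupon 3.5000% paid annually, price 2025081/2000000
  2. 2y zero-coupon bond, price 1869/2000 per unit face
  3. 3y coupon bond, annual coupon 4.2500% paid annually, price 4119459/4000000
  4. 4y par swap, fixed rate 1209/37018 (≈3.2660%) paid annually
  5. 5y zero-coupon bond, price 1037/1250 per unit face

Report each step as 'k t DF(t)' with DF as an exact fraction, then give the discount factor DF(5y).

1 1 9783/10000
2 2 1869/2000
3 3 9099/10000
4 4 8791/10000
5 5 1037/1250
DF(5y) = 1037/1250 ≈ 0.829600

step 1 [1y] bond c/1=7/200: DF=(2025081/2000000 − 7/200·(0))/(1+7/200) = 9783/10000 ≈ 0.978300
step 2 [2y] zero: DF = P = 1869/2000 ≈ 0.934500
step 3 [3y] bond c/1=17/400: DF=(4119459/4000000 − 17/400·(0.978300+0.934500))/(1+17/400) = 9099/10000 ≈ 0.909900
step 4 [4y] swap r/1=1209/37018: DF=(1 − 1209/37018·(0.978300+0.934500+0.909900))/(1+1209/37018) = 8791/10000 ≈ 0.879100
step 5 [5y] zero: DF = P = 1037/1250 ≈ 0.829600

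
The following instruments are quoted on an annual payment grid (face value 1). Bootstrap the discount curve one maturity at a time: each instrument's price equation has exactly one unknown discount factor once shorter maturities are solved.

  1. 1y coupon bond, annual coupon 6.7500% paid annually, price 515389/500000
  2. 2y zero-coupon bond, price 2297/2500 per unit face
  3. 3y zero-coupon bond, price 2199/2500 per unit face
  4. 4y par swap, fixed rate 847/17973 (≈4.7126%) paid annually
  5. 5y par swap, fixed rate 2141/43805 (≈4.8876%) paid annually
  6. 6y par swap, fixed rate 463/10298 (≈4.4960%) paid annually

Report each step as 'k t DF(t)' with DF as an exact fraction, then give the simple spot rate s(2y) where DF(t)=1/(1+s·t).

step 1 [1y] bond c/1=27/400: DF=(515389/500000 − 27/400·(0))/(1+27/400) = 1207/1250 ≈ 0.965600
step 2 [2y] zero: DF = P = 2297/2500 ≈ 0.918800
step 3 [3y] zero: DF = P = 2199/2500 ≈ 0.879600
step 4 [4y] swap r/1=847/17973: DF=(1 − 847/17973·(0.965600+0.918800+0.879600))/(1+847/17973) = 4153/5000 ≈ 0.830600
step 5 [5y] swap r/1=2141/43805: DF=(1 − 2141/43805·(0.965600+0.918800+0.879600+0.830600))/(1+2141/43805) = 7859/10000 ≈ 0.785900
step 6 [6y] swap r/1=463/10298: DF=(1 − 463/10298·(0.965600+0.918800+0.879600+0.830600+0.785900))/(1+463/10298) = 1537/2000 ≈ 0.768500

1 1 1207/1250
2 2 2297/2500
3 3 2199/2500
4 4 4153/5000
5 5 7859/10000
6 6 1537/2000
s(2y) = (1/(2297/2500) − 1)/(2) = 203/4594 ≈ 4.4188%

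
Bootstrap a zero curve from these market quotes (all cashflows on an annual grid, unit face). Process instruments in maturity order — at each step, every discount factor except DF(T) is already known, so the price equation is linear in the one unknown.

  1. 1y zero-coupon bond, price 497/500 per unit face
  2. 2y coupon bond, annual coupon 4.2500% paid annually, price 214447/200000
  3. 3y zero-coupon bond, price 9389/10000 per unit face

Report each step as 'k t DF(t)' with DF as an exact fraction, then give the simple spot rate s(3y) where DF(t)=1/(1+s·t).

step 1 [1y] zero: DF = P = 497/500 ≈ 0.994000
step 2 [2y] bond c/1=17/400: DF=(214447/200000 − 17/400·(0.994000))/(1+17/400) = 247/250 ≈ 0.988000
step 3 [3y] zero: DF = P = 9389/10000 ≈ 0.938900

1 1 497/500
2 2 247/250
3 3 9389/10000
s(3y) = (1/(9389/10000) − 1)/(3) = 611/28167 ≈ 2.1692%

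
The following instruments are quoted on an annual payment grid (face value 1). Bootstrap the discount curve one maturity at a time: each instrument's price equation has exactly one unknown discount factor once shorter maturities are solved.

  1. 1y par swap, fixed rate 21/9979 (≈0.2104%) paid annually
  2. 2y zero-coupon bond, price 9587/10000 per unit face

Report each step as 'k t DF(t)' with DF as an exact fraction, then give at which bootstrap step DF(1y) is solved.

1 1 9979/10000
2 2 9587/10000
DF(1y) is solved at step 1

step 1 [1y] swap r/1=21/9979: DF=(1 − 21/9979·(0))/(1+21/9979) = 9979/10000 ≈ 0.997900
step 2 [2y] zero: DF = P = 9587/10000 ≈ 0.958700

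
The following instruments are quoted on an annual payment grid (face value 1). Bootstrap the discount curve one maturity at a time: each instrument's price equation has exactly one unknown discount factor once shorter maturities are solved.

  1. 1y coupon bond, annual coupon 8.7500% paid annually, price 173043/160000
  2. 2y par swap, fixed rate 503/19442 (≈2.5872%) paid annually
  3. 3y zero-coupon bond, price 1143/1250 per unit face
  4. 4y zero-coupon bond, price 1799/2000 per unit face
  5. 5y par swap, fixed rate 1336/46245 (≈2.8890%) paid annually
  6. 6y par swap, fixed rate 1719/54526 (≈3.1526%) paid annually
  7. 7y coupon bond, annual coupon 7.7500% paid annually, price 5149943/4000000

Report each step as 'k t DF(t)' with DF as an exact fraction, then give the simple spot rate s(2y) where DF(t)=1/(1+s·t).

1 1 1989/2000
2 2 9497/10000
3 3 1143/1250
4 4 1799/2000
5 5 1083/1250
6 6 8281/10000
7 7 8027/10000
s(2y) = (1/(9497/10000) − 1)/(2) = 503/18994 ≈ 2.6482%

step 1 [1y] bond c/1=7/80: DF=(173043/160000 − 7/80·(0))/(1+7/80) = 1989/2000 ≈ 0.994500
step 2 [2y] swap r/1=503/19442: DF=(1 − 503/19442·(0.994500))/(1+503/19442) = 9497/10000 ≈ 0.949700
step 3 [3y] zero: DF = P = 1143/1250 ≈ 0.914400
step 4 [4y] zero: DF = P = 1799/2000 ≈ 0.899500
step 5 [5y] swap r/1=1336/46245: DF=(1 − 1336/46245·(0.994500+0.949700+0.914400+0.899500))/(1+1336/46245) = 1083/1250 ≈ 0.866400
step 6 [6y] swap r/1=1719/54526: DF=(1 − 1719/54526·(0.994500+0.949700+0.914400+0.899500+0.866400))/(1+1719/54526) = 8281/10000 ≈ 0.828100
step 7 [7y] bond c/1=31/400: DF=(5149943/4000000 − 31/400·(0.994500+0.949700+0.914400+0.899500+0.866400+0.828100))/(1+31/400) = 8027/10000 ≈ 0.802700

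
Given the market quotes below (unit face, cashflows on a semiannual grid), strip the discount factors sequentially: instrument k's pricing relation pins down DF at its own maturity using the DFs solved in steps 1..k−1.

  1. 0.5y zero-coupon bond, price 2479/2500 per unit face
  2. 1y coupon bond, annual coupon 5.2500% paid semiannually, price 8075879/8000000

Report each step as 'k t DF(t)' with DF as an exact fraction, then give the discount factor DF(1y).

1 1/2 2479/2500
2 1 9583/10000
DF(1y) = 9583/10000 ≈ 0.958300

step 1 [0.5y] zero: DF = P = 2479/2500 ≈ 0.991600
step 2 [1y] bond c/2=21/800: DF=(8075879/8000000 − 21/800·(0.991600))/(1+21/800) = 9583/10000 ≈ 0.958300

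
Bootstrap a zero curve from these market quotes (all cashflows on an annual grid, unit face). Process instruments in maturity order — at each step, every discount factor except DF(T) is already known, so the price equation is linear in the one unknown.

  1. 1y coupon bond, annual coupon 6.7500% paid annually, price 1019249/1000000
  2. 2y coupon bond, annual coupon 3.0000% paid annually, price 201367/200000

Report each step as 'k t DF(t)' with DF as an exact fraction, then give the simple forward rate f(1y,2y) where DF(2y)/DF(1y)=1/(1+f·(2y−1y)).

1 1 2387/2500
2 2 9497/10000
f(1y,2y) = ((2387/2500)/(9497/10000) − 1)/(1) = 51/9497 ≈ 0.5370%

step 1 [1y] bond c/1=27/400: DF=(1019249/1000000 − 27/400·(0))/(1+27/400) = 2387/2500 ≈ 0.954800
step 2 [2y] bond c/1=3/100: DF=(201367/200000 − 3/100·(0.954800))/(1+3/100) = 9497/10000 ≈ 0.949700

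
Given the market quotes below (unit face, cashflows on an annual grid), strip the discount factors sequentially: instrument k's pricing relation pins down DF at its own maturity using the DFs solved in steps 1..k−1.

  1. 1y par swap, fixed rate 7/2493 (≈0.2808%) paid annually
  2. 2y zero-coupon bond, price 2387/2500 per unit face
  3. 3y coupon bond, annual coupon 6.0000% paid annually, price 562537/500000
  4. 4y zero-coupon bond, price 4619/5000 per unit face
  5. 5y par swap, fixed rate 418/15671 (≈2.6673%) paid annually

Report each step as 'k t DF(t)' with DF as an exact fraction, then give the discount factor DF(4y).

step 1 [1y] swap r/1=7/2493: DF=(1 − 7/2493·(0))/(1+7/2493) = 2493/2500 ≈ 0.997200
step 2 [2y] zero: DF = P = 2387/2500 ≈ 0.954800
step 3 [3y] bond c/1=3/50: DF=(562537/500000 − 3/50·(0.997200+0.954800))/(1+3/50) = 9509/10000 ≈ 0.950900
step 4 [4y] zero: DF = P = 4619/5000 ≈ 0.923800
step 5 [5y] swap r/1=418/15671: DF=(1 − 418/15671·(0.997200+0.954800+0.950900+0.923800))/(1+418/15671) = 4373/5000 ≈ 0.874600

1 1 2493/2500
2 2 2387/2500
3 3 9509/10000
4 4 4619/5000
5 5 4373/5000
DF(4y) = 4619/5000 ≈ 0.923800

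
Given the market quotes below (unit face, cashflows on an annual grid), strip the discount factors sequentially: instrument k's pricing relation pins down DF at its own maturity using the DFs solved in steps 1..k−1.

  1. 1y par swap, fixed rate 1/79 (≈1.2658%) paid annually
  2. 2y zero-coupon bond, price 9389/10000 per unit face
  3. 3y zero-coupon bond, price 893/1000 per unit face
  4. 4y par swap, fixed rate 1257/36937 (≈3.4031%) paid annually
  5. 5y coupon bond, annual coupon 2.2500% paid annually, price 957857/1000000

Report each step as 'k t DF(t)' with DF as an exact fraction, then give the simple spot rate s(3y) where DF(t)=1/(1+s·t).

1 1 79/80
2 2 9389/10000
3 3 893/1000
4 4 8743/10000
5 5 1711/2000
s(3y) = (1/(893/1000) − 1)/(3) = 107/2679 ≈ 3.9940%

step 1 [1y] swap r/1=1/79: DF=(1 − 1/79·(0))/(1+1/79) = 79/80 ≈ 0.987500
step 2 [2y] zero: DF = P = 9389/10000 ≈ 0.938900
step 3 [3y] zero: DF = P = 893/1000 ≈ 0.893000
step 4 [4y] swap r/1=1257/36937: DF=(1 − 1257/36937·(0.987500+0.938900+0.893000))/(1+1257/36937) = 8743/10000 ≈ 0.874300
step 5 [5y] bond c/1=9/400: DF=(957857/1000000 − 9/400·(0.987500+0.938900+0.893000+0.874300))/(1+9/400) = 1711/2000 ≈ 0.855500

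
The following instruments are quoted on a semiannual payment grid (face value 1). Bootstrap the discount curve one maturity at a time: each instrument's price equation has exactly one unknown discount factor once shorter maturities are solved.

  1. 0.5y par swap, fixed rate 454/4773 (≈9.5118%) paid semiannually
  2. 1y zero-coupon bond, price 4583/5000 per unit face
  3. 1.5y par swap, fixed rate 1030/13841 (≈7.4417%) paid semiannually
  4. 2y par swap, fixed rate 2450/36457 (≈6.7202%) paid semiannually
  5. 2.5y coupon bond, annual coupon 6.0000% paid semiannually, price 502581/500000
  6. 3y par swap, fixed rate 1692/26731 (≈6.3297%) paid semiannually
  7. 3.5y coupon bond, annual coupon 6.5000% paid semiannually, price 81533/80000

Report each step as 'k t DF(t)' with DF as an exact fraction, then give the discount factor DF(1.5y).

1 1/2 4773/5000
2 1 4583/5000
3 3/2 897/1000
4 2 351/400
5 5/2 8697/10000
6 3 2077/2500
7 7/2 2047/2500
DF(1.5y) = 897/1000 ≈ 0.897000

step 1 [0.5y] swap r/2=227/4773: DF=(1 − 227/4773·(0))/(1+227/4773) = 4773/5000 ≈ 0.954600
step 2 [1y] zero: DF = P = 4583/5000 ≈ 0.916600
step 3 [1.5y] swap r/2=515/13841: DF=(1 − 515/13841·(0.954600+0.916600))/(1+515/13841) = 897/1000 ≈ 0.897000
step 4 [2y] swap r/2=1225/36457: DF=(1 − 1225/36457·(0.954600+0.916600+0.897000))/(1+1225/36457) = 351/400 ≈ 0.877500
step 5 [2.5y] bond c/2=3/100: DF=(502581/500000 − 3/100·(0.954600+0.916600+0.897000+0.877500))/(1+3/100) = 8697/10000 ≈ 0.869700
step 6 [3y] swap r/2=846/26731: DF=(1 − 846/26731·(0.954600+0.916600+0.897000+0.877500+0.869700))/(1+846/26731) = 2077/2500 ≈ 0.830800
step 7 [3.5y] bond c/2=13/400: DF=(81533/80000 − 13/400·(0.954600+0.916600+0.897000+0.877500+0.869700+0.830800))/(1+13/400) = 2047/2500 ≈ 0.818800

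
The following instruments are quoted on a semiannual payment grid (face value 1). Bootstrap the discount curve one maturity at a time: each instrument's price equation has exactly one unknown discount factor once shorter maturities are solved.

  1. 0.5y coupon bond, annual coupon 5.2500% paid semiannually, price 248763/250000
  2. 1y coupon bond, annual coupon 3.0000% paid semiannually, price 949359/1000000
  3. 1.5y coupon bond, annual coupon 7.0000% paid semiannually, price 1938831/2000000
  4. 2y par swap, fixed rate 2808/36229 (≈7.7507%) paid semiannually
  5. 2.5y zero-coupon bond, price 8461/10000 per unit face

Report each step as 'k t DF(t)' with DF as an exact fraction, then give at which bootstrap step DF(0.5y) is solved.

step 1 [0.5y] bond c/2=21/800: DF=(248763/250000 − 21/800·(0))/(1+21/800) = 606/625 ≈ 0.969600
step 2 [1y] bond c/2=3/200: DF=(949359/1000000 − 3/200·(0.969600))/(1+3/200) = 921/1000 ≈ 0.921000
step 3 [1.5y] bond c/2=7/200: DF=(1938831/2000000 − 7/200·(0.969600+0.921000))/(1+7/200) = 8727/10000 ≈ 0.872700
step 4 [2y] swap r/2=1404/36229: DF=(1 − 1404/36229·(0.969600+0.921000+0.872700))/(1+1404/36229) = 2149/2500 ≈ 0.859600
step 5 [2.5y] zero: DF = P = 8461/10000 ≈ 0.846100

1 1/2 606/625
2 1 921/1000
3 3/2 8727/10000
4 2 2149/2500
5 5/2 8461/10000
DF(0.5y) is solved at step 1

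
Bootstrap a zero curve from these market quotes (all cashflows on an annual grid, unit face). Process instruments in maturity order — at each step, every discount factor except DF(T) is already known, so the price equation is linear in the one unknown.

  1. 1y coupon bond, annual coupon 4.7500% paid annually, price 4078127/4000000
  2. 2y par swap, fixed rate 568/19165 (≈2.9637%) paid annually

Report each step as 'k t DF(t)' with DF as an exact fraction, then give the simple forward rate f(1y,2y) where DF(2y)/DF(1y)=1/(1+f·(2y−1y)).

1 1 9733/10000
2 2 1179/1250
f(1y,2y) = ((9733/10000)/(1179/1250) − 1)/(1) = 301/9432 ≈ 3.1913%

step 1 [1y] bond c/1=19/400: DF=(4078127/4000000 − 19/400·(0))/(1+19/400) = 9733/10000 ≈ 0.973300
step 2 [2y] swap r/1=568/19165: DF=(1 − 568/19165·(0.973300))/(1+568/19165) = 1179/1250 ≈ 0.943200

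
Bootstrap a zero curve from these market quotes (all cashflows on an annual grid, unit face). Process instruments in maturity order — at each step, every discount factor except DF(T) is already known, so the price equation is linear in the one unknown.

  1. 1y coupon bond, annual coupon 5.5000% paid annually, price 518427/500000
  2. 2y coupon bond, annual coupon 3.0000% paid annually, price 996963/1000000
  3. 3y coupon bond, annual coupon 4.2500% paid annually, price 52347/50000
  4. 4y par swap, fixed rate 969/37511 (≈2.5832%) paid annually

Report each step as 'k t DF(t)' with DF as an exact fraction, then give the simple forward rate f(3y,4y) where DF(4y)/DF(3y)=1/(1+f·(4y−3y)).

step 1 [1y] bond c/1=11/200: DF=(518427/500000 − 11/200·(0))/(1+11/200) = 2457/2500 ≈ 0.982800
step 2 [2y] bond c/1=3/100: DF=(996963/1000000 − 3/100·(0.982800))/(1+3/100) = 9393/10000 ≈ 0.939300
step 3 [3y] bond c/1=17/400: DF=(52347/50000 − 17/400·(0.982800+0.939300))/(1+17/400) = 9259/10000 ≈ 0.925900
step 4 [4y] swap r/1=969/37511: DF=(1 − 969/37511·(0.982800+0.939300+0.925900))/(1+969/37511) = 9031/10000 ≈ 0.903100

1 1 2457/2500
2 2 9393/10000
3 3 9259/10000
4 4 9031/10000
f(3y,4y) = ((9259/10000)/(9031/10000) − 1)/(1) = 228/9031 ≈ 2.5246%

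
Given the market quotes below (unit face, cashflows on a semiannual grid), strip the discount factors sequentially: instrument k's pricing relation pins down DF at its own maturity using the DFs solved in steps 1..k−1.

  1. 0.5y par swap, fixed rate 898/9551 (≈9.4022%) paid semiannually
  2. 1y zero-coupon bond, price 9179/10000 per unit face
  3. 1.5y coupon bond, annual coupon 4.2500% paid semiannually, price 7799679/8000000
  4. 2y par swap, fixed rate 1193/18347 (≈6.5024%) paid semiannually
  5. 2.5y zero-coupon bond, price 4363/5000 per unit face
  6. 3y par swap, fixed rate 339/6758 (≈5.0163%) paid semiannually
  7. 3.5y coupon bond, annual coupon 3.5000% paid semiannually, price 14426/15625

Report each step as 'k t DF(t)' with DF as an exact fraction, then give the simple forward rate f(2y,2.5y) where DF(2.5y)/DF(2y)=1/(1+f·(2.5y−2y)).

step 1 [0.5y] swap r/2=449/9551: DF=(1 − 449/9551·(0))/(1+449/9551) = 9551/10000 ≈ 0.955100
step 2 [1y] zero: DF = P = 9179/10000 ≈ 0.917900
step 3 [1.5y] bond c/2=17/800: DF=(7799679/8000000 − 17/800·(0.955100+0.917900))/(1+17/800) = 9157/10000 ≈ 0.915700
step 4 [2y] swap r/2=1193/36694: DF=(1 − 1193/36694·(0.955100+0.917900+0.915700))/(1+1193/36694) = 8807/10000 ≈ 0.880700
step 5 [2.5y] zero: DF = P = 4363/5000 ≈ 0.872600
step 6 [3y] swap r/2=339/13516: DF=(1 − 339/13516·(0.955100+0.917900+0.915700+0.880700+0.872600))/(1+339/13516) = 2161/2500 ≈ 0.864400
step 7 [3.5y] bond c/2=7/400: DF=(14426/15625 − 7/400·(0.955100+0.917900+0.915700+0.880700+0.872600+0.864400))/(1+7/400) = 509/625 ≈ 0.814400

1 1/2 9551/10000
2 1 9179/10000
3 3/2 9157/10000
4 2 8807/10000
5 5/2 4363/5000
6 3 2161/2500
7 7/2 509/625
f(2y,2.5y) = ((8807/10000)/(4363/5000) − 1)/(1/2) = 81/4363 ≈ 1.8565%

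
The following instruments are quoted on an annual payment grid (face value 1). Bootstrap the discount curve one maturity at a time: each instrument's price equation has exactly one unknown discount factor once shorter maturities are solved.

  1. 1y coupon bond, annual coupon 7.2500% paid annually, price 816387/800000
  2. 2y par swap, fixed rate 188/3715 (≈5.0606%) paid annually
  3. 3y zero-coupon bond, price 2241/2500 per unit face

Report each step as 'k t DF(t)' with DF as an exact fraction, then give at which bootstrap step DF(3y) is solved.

1 1 1903/2000
2 2 453/500
3 3 2241/2500
DF(3y) is solved at step 3

step 1 [1y] bond c/1=29/400: DF=(816387/800000 − 29/400·(0))/(1+29/400) = 1903/2000 ≈ 0.951500
step 2 [2y] swap r/1=188/3715: DF=(1 − 188/3715·(0.951500))/(1+188/3715) = 453/500 ≈ 0.906000
step 3 [3y] zero: DF = P = 2241/2500 ≈ 0.896400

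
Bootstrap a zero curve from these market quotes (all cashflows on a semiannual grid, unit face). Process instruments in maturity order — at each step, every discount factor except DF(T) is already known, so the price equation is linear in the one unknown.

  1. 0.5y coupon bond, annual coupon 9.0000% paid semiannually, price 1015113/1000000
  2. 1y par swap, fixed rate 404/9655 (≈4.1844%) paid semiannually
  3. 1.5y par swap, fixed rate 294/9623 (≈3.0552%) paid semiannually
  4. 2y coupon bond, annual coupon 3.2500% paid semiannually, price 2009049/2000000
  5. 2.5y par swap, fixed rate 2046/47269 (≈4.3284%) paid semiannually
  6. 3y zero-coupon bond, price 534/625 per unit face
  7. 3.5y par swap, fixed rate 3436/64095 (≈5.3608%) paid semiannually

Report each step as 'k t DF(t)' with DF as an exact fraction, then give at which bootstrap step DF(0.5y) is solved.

step 1 [0.5y] bond c/2=9/200: DF=(1015113/1000000 − 9/200·(0))/(1+9/200) = 4857/5000 ≈ 0.971400
step 2 [1y] swap r/2=202/9655: DF=(1 − 202/9655·(0.971400))/(1+202/9655) = 2399/2500 ≈ 0.959600
step 3 [1.5y] swap r/2=147/9623: DF=(1 − 147/9623·(0.971400+0.959600))/(1+147/9623) = 9559/10000 ≈ 0.955900
step 4 [2y] bond c/2=13/800: DF=(2009049/2000000 − 13/800·(0.971400+0.959600+0.955900))/(1+13/800) = 9423/10000 ≈ 0.942300
step 5 [2.5y] swap r/2=1023/47269: DF=(1 − 1023/47269·(0.971400+0.959600+0.955900+0.942300))/(1+1023/47269) = 8977/10000 ≈ 0.897700
step 6 [3y] zero: DF = P = 534/625 ≈ 0.854400
step 7 [3.5y] swap r/2=1718/64095: DF=(1 − 1718/64095·(0.971400+0.959600+0.955900+0.942300+0.897700+0.854400))/(1+1718/64095) = 4141/5000 ≈ 0.828200

1 1/2 4857/5000
2 1 2399/2500
3 3/2 9559/10000
4 2 9423/10000
5 5/2 8977/10000
6 3 534/625
7 7/2 4141/5000
DF(0.5y) is solved at step 1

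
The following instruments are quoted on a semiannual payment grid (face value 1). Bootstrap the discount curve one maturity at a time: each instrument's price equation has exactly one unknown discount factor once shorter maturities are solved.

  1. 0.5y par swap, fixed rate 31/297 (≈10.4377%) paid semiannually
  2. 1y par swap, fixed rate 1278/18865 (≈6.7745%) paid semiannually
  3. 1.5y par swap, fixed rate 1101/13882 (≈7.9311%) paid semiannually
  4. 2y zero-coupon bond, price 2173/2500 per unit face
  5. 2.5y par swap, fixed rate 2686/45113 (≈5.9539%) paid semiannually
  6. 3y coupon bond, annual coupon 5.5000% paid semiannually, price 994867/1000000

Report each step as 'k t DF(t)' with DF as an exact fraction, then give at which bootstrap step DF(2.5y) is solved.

step 1 [0.5y] swap r/2=31/594: DF=(1 − 31/594·(0))/(1+31/594) = 594/625 ≈ 0.950400
step 2 [1y] swap r/2=639/18865: DF=(1 − 639/18865·(0.950400))/(1+639/18865) = 9361/10000 ≈ 0.936100
step 3 [1.5y] swap r/2=1101/27764: DF=(1 − 1101/27764·(0.950400+0.936100))/(1+1101/27764) = 8899/10000 ≈ 0.889900
step 4 [2y] zero: DF = P = 2173/2500 ≈ 0.869200
step 5 [2.5y] swap r/2=1343/45113: DF=(1 − 1343/45113·(0.950400+0.936100+0.889900+0.869200))/(1+1343/45113) = 8657/10000 ≈ 0.865700
step 6 [3y] bond c/2=11/400: DF=(994867/1000000 − 11/400·(0.950400+0.936100+0.889900+0.869200+0.865700))/(1+11/400) = 339/400 ≈ 0.847500

1 1/2 594/625
2 1 9361/10000
3 3/2 8899/10000
4 2 2173/2500
5 5/2 8657/10000
6 3 339/400
DF(2.5y) is solved at step 5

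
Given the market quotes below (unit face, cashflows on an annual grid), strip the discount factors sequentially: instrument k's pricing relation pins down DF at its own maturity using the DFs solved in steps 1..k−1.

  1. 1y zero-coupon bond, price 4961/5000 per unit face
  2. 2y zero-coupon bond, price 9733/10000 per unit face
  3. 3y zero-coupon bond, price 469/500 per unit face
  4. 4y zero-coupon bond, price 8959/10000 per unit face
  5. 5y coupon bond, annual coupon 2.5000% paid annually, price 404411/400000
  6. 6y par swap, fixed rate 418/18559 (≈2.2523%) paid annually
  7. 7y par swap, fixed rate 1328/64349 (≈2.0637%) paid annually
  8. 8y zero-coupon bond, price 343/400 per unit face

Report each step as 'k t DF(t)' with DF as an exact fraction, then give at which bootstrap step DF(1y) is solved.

1 1 4961/5000
2 2 9733/10000
3 3 469/500
4 4 8959/10000
5 5 8937/10000
6 6 4373/5000
7 7 542/625
8 8 343/400
DF(1y) is solved at step 1

step 1 [1y] zero: DF = P = 4961/5000 ≈ 0.992200
step 2 [2y] zero: DF = P = 9733/10000 ≈ 0.973300
step 3 [3y] zero: DF = P = 469/500 ≈ 0.938000
step 4 [4y] zero: DF = P = 8959/10000 ≈ 0.895900
step 5 [5y] bond c/1=1/40: DF=(404411/400000 − 1/40·(0.992200+0.973300+0.938000+0.895900))/(1+1/40) = 8937/10000 ≈ 0.893700
step 6 [6y] swap r/1=418/18559: DF=(1 − 418/18559·(0.992200+0.973300+0.938000+0.895900+0.893700))/(1+418/18559) = 4373/5000 ≈ 0.874600
step 7 [7y] swap r/1=1328/64349: DF=(1 − 1328/64349·(0.992200+0.973300+0.938000+0.895900+0.893700+0.874600))/(1+1328/64349) = 542/625 ≈ 0.867200
step 8 [8y] zero: DF = P = 343/400 ≈ 0.857500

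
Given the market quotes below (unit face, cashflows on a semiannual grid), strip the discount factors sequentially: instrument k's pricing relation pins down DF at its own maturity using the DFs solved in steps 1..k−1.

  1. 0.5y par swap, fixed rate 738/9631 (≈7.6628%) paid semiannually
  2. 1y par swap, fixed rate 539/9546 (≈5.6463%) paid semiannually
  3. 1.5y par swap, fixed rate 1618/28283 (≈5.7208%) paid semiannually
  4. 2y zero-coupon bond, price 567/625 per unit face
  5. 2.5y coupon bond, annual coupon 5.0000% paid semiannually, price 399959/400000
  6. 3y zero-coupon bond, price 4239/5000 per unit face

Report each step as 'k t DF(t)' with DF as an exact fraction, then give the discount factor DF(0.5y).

step 1 [0.5y] swap r/2=369/9631: DF=(1 − 369/9631·(0))/(1+369/9631) = 9631/10000 ≈ 0.963100
step 2 [1y] swap r/2=539/19092: DF=(1 − 539/19092·(0.963100))/(1+539/19092) = 9461/10000 ≈ 0.946100
step 3 [1.5y] swap r/2=809/28283: DF=(1 − 809/28283·(0.963100+0.946100))/(1+809/28283) = 9191/10000 ≈ 0.919100
step 4 [2y] zero: DF = P = 567/625 ≈ 0.907200
step 5 [2.5y] bond c/2=1/40: DF=(399959/400000 − 1/40·(0.963100+0.946100+0.919100+0.907200))/(1+1/40) = 2211/2500 ≈ 0.884400
step 6 [3y] zero: DF = P = 4239/5000 ≈ 0.847800

1 1/2 9631/10000
2 1 9461/10000
3 3/2 9191/10000
4 2 567/625
5 5/2 2211/2500
6 3 4239/5000
DF(0.5y) = 9631/10000 ≈ 0.963100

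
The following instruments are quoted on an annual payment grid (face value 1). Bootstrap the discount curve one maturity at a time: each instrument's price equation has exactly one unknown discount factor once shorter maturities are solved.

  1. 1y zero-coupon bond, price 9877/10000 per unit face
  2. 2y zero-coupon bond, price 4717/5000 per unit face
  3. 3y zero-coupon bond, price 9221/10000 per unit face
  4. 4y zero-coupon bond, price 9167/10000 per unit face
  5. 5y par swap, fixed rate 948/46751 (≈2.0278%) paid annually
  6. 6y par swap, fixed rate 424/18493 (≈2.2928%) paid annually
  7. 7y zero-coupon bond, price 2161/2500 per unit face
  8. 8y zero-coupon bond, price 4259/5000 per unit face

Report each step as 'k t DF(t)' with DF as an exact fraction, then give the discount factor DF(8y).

1 1 9877/10000
2 2 4717/5000
3 3 9221/10000
4 4 9167/10000
5 5 2263/2500
6 6 1091/1250
7 7 2161/2500
8 8 4259/5000
DF(8y) = 4259/5000 ≈ 0.851800

step 1 [1y] zero: DF = P = 9877/10000 ≈ 0.987700
step 2 [2y] zero: DF = P = 4717/5000 ≈ 0.943400
step 3 [3y] zero: DF = P = 9221/10000 ≈ 0.922100
step 4 [4y] zero: DF = P = 9167/10000 ≈ 0.916700
step 5 [5y] swap r/1=948/46751: DF=(1 − 948/46751·(0.987700+0.943400+0.922100+0.916700))/(1+948/46751) = 2263/2500 ≈ 0.905200
step 6 [6y] swap r/1=424/18493: DF=(1 − 424/18493·(0.987700+0.943400+0.922100+0.916700+0.905200))/(1+424/18493) = 1091/1250 ≈ 0.872800
step 7 [7y] zero: DF = P = 2161/2500 ≈ 0.864400
step 8 [8y] zero: DF = P = 4259/5000 ≈ 0.851800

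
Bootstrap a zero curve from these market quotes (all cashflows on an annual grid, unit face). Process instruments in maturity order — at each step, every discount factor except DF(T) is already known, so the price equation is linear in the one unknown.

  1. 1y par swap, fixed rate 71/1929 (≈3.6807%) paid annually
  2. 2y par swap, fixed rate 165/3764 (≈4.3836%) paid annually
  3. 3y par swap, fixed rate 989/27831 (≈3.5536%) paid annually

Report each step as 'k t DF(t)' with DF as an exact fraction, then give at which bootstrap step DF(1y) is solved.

step 1 [1y] swap r/1=71/1929: DF=(1 − 71/1929·(0))/(1+71/1929) = 1929/2000 ≈ 0.964500
step 2 [2y] swap r/1=165/3764: DF=(1 − 165/3764·(0.964500))/(1+165/3764) = 367/400 ≈ 0.917500
step 3 [3y] swap r/1=989/27831: DF=(1 − 989/27831·(0.964500+0.917500))/(1+989/27831) = 9011/10000 ≈ 0.901100

1 1 1929/2000
2 2 367/400
3 3 9011/10000
DF(1y) is solved at step 1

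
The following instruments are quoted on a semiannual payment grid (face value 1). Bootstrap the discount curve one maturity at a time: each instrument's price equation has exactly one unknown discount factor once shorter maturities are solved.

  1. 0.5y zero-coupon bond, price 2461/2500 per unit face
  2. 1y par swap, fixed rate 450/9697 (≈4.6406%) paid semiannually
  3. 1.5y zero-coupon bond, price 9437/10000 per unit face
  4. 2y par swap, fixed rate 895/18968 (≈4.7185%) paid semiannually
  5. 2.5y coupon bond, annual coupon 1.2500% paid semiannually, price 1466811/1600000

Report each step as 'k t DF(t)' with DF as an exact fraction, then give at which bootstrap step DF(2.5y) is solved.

step 1 [0.5y] zero: DF = P = 2461/2500 ≈ 0.984400
step 2 [1y] swap r/2=225/9697: DF=(1 − 225/9697·(0.984400))/(1+225/9697) = 191/200 ≈ 0.955000
step 3 [1.5y] zero: DF = P = 9437/10000 ≈ 0.943700
step 4 [2y] swap r/2=895/37936: DF=(1 − 895/37936·(0.984400+0.955000+0.943700))/(1+895/37936) = 1821/2000 ≈ 0.910500
step 5 [2.5y] bond c/2=1/160: DF=(1466811/1600000 − 1/160·(0.984400+0.955000+0.943700+0.910500))/(1+1/160) = 71/80 ≈ 0.887500

1 1/2 2461/2500
2 1 191/200
3 3/2 9437/10000
4 2 1821/2000
5 5/2 71/80
DF(2.5y) is solved at step 5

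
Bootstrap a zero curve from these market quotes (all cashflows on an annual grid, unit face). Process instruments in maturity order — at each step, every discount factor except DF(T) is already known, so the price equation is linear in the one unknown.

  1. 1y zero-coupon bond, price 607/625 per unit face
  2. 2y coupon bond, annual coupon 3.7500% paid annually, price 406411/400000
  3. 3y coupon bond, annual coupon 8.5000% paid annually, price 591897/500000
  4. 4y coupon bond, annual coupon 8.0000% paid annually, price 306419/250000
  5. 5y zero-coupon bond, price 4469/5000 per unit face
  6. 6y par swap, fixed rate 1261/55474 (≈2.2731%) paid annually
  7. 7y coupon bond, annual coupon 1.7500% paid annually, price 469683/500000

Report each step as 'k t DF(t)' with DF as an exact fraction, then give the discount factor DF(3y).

step 1 [1y] zero: DF = P = 607/625 ≈ 0.971200
step 2 [2y] bond c/1=3/80: DF=(406411/400000 − 3/80·(0.971200))/(1+3/80) = 4721/5000 ≈ 0.944200
step 3 [3y] bond c/1=17/200: DF=(591897/500000 − 17/200·(0.971200+0.944200))/(1+17/200) = 941/1000 ≈ 0.941000
step 4 [4y] bond c/1=2/25: DF=(306419/250000 − 2/25·(0.971200+0.944200+0.941000))/(1+2/25) = 9233/10000 ≈ 0.923300
step 5 [5y] zero: DF = P = 4469/5000 ≈ 0.893800
step 6 [6y] swap r/1=1261/55474: DF=(1 − 1261/55474·(0.971200+0.944200+0.941000+0.923300+0.893800))/(1+1261/55474) = 8739/10000 ≈ 0.873900
step 7 [7y] bond c/1=7/400: DF=(469683/500000 − 7/400·(0.971200+0.944200+0.941000+0.923300+0.893800+0.873900))/(1+7/400) = 4139/5000 ≈ 0.827800

1 1 607/625
2 2 4721/5000
3 3 941/1000
4 4 9233/10000
5 5 4469/5000
6 6 8739/10000
7 7 4139/5000
DF(3y) = 941/1000 ≈ 0.941000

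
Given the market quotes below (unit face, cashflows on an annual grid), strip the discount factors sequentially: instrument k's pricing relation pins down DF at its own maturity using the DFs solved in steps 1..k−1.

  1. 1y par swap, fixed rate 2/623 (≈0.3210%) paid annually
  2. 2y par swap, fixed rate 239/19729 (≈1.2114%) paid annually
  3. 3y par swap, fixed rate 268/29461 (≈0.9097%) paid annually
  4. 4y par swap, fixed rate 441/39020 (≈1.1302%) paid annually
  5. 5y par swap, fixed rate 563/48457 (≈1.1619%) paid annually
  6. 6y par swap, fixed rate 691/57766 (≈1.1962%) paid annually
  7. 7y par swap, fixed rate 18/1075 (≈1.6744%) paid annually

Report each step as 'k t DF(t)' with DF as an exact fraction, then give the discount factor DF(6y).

1 1 623/625
2 2 9761/10000
3 3 2433/2500
4 4 9559/10000
5 5 9437/10000
6 6 9309/10000
7 7 2221/2500
DF(6y) = 9309/10000 ≈ 0.930900

step 1 [1y] swap r/1=2/623: DF=(1 − 2/623·(0))/(1+2/623) = 623/625 ≈ 0.996800
step 2 [2y] swap r/1=239/19729: DF=(1 − 239/19729·(0.996800))/(1+239/19729) = 9761/10000 ≈ 0.976100
step 3 [3y] swap r/1=268/29461: DF=(1 − 268/29461·(0.996800+0.976100))/(1+268/29461) = 2433/2500 ≈ 0.973200
step 4 [4y] swap r/1=441/39020: DF=(1 − 441/39020·(0.996800+0.976100+0.973200))/(1+441/39020) = 9559/10000 ≈ 0.955900
step 5 [5y] swap r/1=563/48457: DF=(1 − 563/48457·(0.996800+0.976100+0.973200+0.955900))/(1+563/48457) = 9437/10000 ≈ 0.943700
step 6 [6y] swap r/1=691/57766: DF=(1 − 691/57766·(0.996800+0.976100+0.973200+0.955900+0.943700))/(1+691/57766) = 9309/10000 ≈ 0.930900
step 7 [7y] swap r/1=18/1075: DF=(1 − 18/1075·(0.996800+0.976100+0.973200+0.955900+0.943700+0.930900))/(1+18/1075) = 2221/2500 ≈ 0.888400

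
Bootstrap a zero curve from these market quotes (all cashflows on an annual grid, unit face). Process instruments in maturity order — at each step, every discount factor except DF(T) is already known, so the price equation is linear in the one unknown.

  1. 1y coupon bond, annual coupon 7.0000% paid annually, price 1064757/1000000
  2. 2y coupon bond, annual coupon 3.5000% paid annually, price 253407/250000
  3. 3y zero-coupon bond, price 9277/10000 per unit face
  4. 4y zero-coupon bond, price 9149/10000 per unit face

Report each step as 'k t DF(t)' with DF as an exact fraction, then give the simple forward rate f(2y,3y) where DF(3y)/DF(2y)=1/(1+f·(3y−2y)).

step 1 [1y] bond c/1=7/100: DF=(1064757/1000000 − 7/100·(0))/(1+7/100) = 9951/10000 ≈ 0.995100
step 2 [2y] bond c/1=7/200: DF=(253407/250000 − 7/200·(0.995100))/(1+7/200) = 9457/10000 ≈ 0.945700
step 3 [3y] zero: DF = P = 9277/10000 ≈ 0.927700
step 4 [4y] zero: DF = P = 9149/10000 ≈ 0.914900

1 1 9951/10000
2 2 9457/10000
3 3 9277/10000
4 4 9149/10000
f(2y,3y) = ((9457/10000)/(9277/10000) − 1)/(1) = 180/9277 ≈ 1.9403%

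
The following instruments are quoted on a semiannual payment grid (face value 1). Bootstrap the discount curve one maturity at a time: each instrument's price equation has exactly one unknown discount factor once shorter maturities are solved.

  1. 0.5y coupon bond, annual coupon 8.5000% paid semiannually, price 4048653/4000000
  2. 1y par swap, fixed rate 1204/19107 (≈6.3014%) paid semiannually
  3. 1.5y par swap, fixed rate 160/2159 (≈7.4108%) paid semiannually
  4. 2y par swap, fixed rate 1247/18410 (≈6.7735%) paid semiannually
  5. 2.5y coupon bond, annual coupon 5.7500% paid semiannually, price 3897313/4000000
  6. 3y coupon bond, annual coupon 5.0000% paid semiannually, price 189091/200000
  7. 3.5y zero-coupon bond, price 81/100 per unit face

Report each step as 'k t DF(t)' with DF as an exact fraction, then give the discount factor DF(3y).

1 1/2 9709/10000
2 1 4699/5000
3 3/2 112/125
4 2 8753/10000
5 5/2 4221/5000
6 3 203/250
7 7/2 81/100
DF(3y) = 203/250 ≈ 0.812000

step 1 [0.5y] bond c/2=17/400: DF=(4048653/4000000 − 17/400·(0))/(1+17/400) = 9709/10000 ≈ 0.970900
step 2 [1y] swap r/2=602/19107: DF=(1 − 602/19107·(0.970900))/(1+602/19107) = 4699/5000 ≈ 0.939800
step 3 [1.5y] swap r/2=80/2159: DF=(1 − 80/2159·(0.970900+0.939800))/(1+80/2159) = 112/125 ≈ 0.896000
step 4 [2y] swap r/2=1247/36820: DF=(1 − 1247/36820·(0.970900+0.939800+0.896000))/(1+1247/36820) = 8753/10000 ≈ 0.875300
step 5 [2.5y] bond c/2=23/800: DF=(3897313/4000000 − 23/800·(0.970900+0.939800+0.896000+0.875300))/(1+23/800) = 4221/5000 ≈ 0.844200
step 6 [3y] bond c/2=1/40: DF=(189091/200000 − 1/40·(0.970900+0.939800+0.896000+0.875300+0.844200))/(1+1/40) = 203/250 ≈ 0.812000
step 7 [3.5y] zero: DF = P = 81/100 ≈ 0.810000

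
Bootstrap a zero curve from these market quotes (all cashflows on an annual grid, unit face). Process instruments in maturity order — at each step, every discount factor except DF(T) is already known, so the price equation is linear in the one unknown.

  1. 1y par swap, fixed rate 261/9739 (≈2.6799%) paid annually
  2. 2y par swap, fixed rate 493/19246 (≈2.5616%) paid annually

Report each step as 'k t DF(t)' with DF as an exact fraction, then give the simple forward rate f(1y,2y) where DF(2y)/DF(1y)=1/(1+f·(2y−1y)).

step 1 [1y] swap r/1=261/9739: DF=(1 − 261/9739·(0))/(1+261/9739) = 9739/10000 ≈ 0.973900
step 2 [2y] swap r/1=493/19246: DF=(1 − 493/19246·(0.973900))/(1+493/19246) = 9507/10000 ≈ 0.950700

1 1 9739/10000
2 2 9507/10000
f(1y,2y) = ((9739/10000)/(9507/10000) − 1)/(1) = 232/9507 ≈ 2.4403%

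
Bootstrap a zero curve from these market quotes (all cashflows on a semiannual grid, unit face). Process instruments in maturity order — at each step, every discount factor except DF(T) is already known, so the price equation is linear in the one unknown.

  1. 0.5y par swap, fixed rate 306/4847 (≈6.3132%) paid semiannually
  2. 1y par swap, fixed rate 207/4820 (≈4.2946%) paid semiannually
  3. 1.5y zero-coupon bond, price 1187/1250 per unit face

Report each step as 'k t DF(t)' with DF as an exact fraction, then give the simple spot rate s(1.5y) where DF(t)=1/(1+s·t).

1 1/2 4847/5000
2 1 4793/5000
3 3/2 1187/1250
s(1.5y) = (1/(1187/1250) − 1)/(3/2) = 42/1187 ≈ 3.5383%

step 1 [0.5y] swap r/2=153/4847: DF=(1 − 153/4847·(0))/(1+153/4847) = 4847/5000 ≈ 0.969400
step 2 [1y] swap r/2=207/9640: DF=(1 − 207/9640·(0.969400))/(1+207/9640) = 4793/5000 ≈ 0.958600
step 3 [1.5y] zero: DF = P = 1187/1250 ≈ 0.949600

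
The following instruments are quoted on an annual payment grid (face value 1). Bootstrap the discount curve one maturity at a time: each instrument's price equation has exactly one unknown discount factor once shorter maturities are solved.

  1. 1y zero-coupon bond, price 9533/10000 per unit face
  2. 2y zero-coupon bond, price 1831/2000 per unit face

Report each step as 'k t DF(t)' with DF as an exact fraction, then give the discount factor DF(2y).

step 1 [1y] zero: DF = P = 9533/10000 ≈ 0.953300
step 2 [2y] zero: DF = P = 1831/2000 ≈ 0.915500

1 1 9533/10000
2 2 1831/2000
DF(2y) = 1831/2000 ≈ 0.915500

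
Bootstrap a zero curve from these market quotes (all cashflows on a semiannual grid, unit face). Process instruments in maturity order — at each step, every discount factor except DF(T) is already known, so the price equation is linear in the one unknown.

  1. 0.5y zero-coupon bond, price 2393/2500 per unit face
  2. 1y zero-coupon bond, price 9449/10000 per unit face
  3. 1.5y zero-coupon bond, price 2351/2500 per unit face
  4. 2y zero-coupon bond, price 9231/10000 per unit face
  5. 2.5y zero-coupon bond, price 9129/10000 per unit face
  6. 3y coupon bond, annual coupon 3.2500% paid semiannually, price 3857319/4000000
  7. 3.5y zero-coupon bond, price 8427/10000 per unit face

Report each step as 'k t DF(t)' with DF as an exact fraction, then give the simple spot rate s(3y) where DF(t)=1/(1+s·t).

1 1/2 2393/2500
2 1 9449/10000
3 3/2 2351/2500
4 2 9231/10000
5 5/2 9129/10000
6 3 8741/10000
7 7/2 8427/10000
s(3y) = (1/(8741/10000) − 1)/(3) = 1259/26223 ≈ 4.8011%

step 1 [0.5y] zero: DF = P = 2393/2500 ≈ 0.957200
step 2 [1y] zero: DF = P = 9449/10000 ≈ 0.944900
step 3 [1.5y] zero: DF = P = 2351/2500 ≈ 0.940400
step 4 [2y] zero: DF = P = 9231/10000 ≈ 0.923100
step 5 [2.5y] zero: DF = P = 9129/10000 ≈ 0.912900
step 6 [3y] bond c/2=13/800: DF=(3857319/4000000 − 13/800·(0.957200+0.944900+0.940400+0.923100+0.912900))/(1+13/800) = 8741/10000 ≈ 0.874100
step 7 [3.5y] zero: DF = P = 8427/10000 ≈ 0.842700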